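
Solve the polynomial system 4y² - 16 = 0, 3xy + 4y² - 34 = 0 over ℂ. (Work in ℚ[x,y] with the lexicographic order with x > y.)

Compute a lex Gröbner basis by Buchberger's algorithm.
f_1 = 4y² - 16, LT = y².
f_2 = 3xy + 4y² - 34, LT = xy.

S(f_1,f_2): lcm = xy². S = -4x - 4/3y³ + 34/3y.
  leading term x: no divisor's leading term divides it; move -4x to the remainder.
  leading term y³: subtract (-⅓y)·f_1 from -4/3y³ + 34/3y → 6y
  leading term y: no divisor's leading term divides it; move 6y to the remainder.
  remainder -4x + 6y ≠ 0; add h_3 = -4x + 6y to the basis.

The other S-polynomials (S(f_1,h_3), S(f_2,h_3)) all reduce to 0 modulo the current basis, so we have a Gröbner basis.
Inter-reduce: drop elements whose leading term is divisible by another's, tail-reduce, and make monic.
Reduced Gröbner basis: {x - 3/2y, y² - 4}.

The lex basis is triangular: the last element involves only y. Solving y² - 4 = 0 gives y ∈ {-2, 2}; substituting each value into the earlier elements determines the remaining variables.
  y = -2: the earlier basis element becomes x + 3 = 0, giving x = -3 — point (-3, -2).
  y = 2: the earlier basis element becomes x - 3 = 0, giving x = 3 — point (3, 2).

{(-3, -2), (3, 2)}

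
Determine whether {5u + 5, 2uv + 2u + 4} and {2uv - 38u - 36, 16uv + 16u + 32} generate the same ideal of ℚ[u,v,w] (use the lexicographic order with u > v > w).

Yes, the ideals are equal.

Equality of ideals is decidable: compute both reduced Gröbner bases (unique for the ordering) and check whether they agree.
Buchberger on the first generating set:
f_1 = 5u + 5, LT = u.
f_2 = 2uv + 2u + 4, LT = uv.

S(f_1,f_2): lcm = uv. S = -u + v - 2.
  leading term u: subtract (-⅕)·f_1 from -u + v - 2 → v - 1
  leading term v: no divisor's leading term divides it; move v to the remainder.
  leading term 1: no divisor's leading term divides it; move -1 to the remainder.
  remainder v - 1 ≠ 0; add g_3 = v - 1 to the basis.

The other S-polynomials (S(f_1,g_3), S(f_2,g_3)) all reduce to 0 modulo the current basis, so we have a Gröbner basis.
Inter-reduce: drop elements whose leading term is divisible by another's, tail-reduce, and make monic.
Reduced Gröbner basis: {u + 1, v - 1}.

Buchberger on the second generating set:
h_1 = 2uv - 38u - 36, LT = uv.
h_2 = 16uv + 16u + 32, LT = uv.

S(h_1,h_2): lcm = uv. S = -20u - 20.
  leading term u: no divisor's leading term divides it; move -20u to the remainder.
  leading term 1: no divisor's leading term divides it; move -20 to the remainder.
  remainder -20u - 20 ≠ 0; add k_3 = -20u - 20 to the basis.

S(h_1,k_3): lcm = uv. S = -19u - v - 18.
  leading term u: subtract (19/20)·k_3 from -19u - v - 18 → -v + 1
  leading term v: no divisor's leading term divides it; move -v to the remainder.
  leading term 1: no divisor's leading term divides it; move 1 to the remainder.
  remainder -v + 1 ≠ 0; add k_4 = -v + 1 to the basis.

The other S-polynomials (S(h_2,k_3), S(h_1,k_4), S(h_2,k_4), S(k_3,k_4)) all reduce to 0 modulo the current basis, so we have a Gröbner basis.
Inter-reduce: drop elements whose leading term is divisible by another's, tail-reduce, and make monic.
Reduced Gröbner basis: {u + 1, v - 1}.

The two bases agree; hence the ideals are identical.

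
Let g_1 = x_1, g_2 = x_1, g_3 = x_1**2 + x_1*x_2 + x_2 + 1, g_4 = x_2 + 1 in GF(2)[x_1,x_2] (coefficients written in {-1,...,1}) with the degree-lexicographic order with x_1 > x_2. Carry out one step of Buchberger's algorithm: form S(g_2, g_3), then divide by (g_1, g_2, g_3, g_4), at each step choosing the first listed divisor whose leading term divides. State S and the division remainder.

S(g_2, g_3) = x_1*x_2 + x_2 + 1; remainder on division = 0.

lcm(LM(g_2), LM(g_3)) = x_1**2.
S = (lcm/LT(g_2))·g_2 − (lcm/LT(g_3))·g_3 = x_1*x_2 + x_2 + 1.
Reduce S modulo (g_1, g_2, g_3, g_4) in that order:
  leading term x_1*x_2: subtract (x_2)·g_1 from x_1*x_2 + x_2 + 1 → x_2 + 1
  leading term x_2: subtract (1)·g_4 from x_2 + 1 → 0
The remainder is 0, so this S-polynomial contributes no new basis element.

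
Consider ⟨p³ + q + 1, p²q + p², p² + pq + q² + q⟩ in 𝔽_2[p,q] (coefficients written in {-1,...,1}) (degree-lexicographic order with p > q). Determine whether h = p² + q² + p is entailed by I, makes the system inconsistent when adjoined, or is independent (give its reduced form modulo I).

Adjoining p² + q² + p makes the ideal the whole ring: the system is inconsistent.

First compute the reduced Gröbner basis of I by Buchberger's algorithm.
f_1 = p³ + q + 1, LT = p³.
f_2 = p²q + p², LT = p²q.
f_3 = p² + pq + q² + q, LT = p².

S(f_1,f_2): lcm = p³q. S = p³ + q² + q.
  leading term p³: subtract (1)·f_1 from p³ + q² + q → q² + 1
  leading term q²: no divisor's leading term divides it; move q² to the remainder.
  leading term 1: no divisor's leading term divides it; move 1 to the remainder.
  remainder q² + 1 ≠ 0; add k_4 = q² + 1 to the basis.

S(f_1,f_3): lcm = p³. S = p²q + pq² + pq + q + 1.
  leading term p²q: subtract (1)·f_2 from p²q + pq² + pq + q + 1 → pq² + p² + pq + q + 1
  leading term pq²: subtract (p)·k_4 from pq² + p² + pq + q + 1 → p² + pq + p + q + 1
  leading term p²: subtract (1)·f_3 from p² + pq + p + q + 1 → q² + p + 1
  leading term q²: subtract (1)·k_4 from q² + p + 1 → p
  leading term p: no divisor's leading term divides it; move p to the remainder.
  remainder p ≠ 0; add k_5 = p to the basis.

S(f_2,f_3): lcm = p²q. S = pq² + q³ + p² + q².
  leading term pq²: subtract (p)·k_4 from pq² + q³ + p² + q² → q³ + p² + q² + p
  leading term q³: subtract (q)·k_4 from q³ + p² + q² + p → p² + q² + p + q
  leading term p²: subtract (1)·f_3 from p² + q² + p + q → pq + p
  leading term pq: subtract (q)·k_5 from pq + p → p
  leading term p: subtract (1)·k_5 from p → 0
  remainder 0.

S(f_1,k_4): leading monomials are coprime, so the S-polynomial reduces to 0 (Buchberger's first criterion).
S(f_2,k_4): lcm = p²q². S = p²q + p².
  leading term p²q: subtract (1)·f_2 from p²q + p² → 0
  remainder 0.

S(f_3,k_4): leading monomials are coprime, so the S-polynomial reduces to 0 (Buchberger's first criterion).
S(f_1,k_5): lcm = p³. S = q + 1.
  leading term q: no divisor's leading term divides it; move q to the remainder.
  leading term 1: no divisor's leading term divides it; move 1 to the remainder.
  remainder q + 1 ≠ 0; add k_6 = q + 1 to the basis.

S(f_2,k_5): lcm = p²q. S = p².
  leading term p²: subtract (1)·f_3 from p² → pq + q² + q
  leading term pq: subtract (q)·k_5 from pq + q² + q → q² + q
  leading term q²: subtract (1)·k_4 from q² + q → q + 1
  leading term q: subtract (1)·k_6 from q + 1 → 0
  remainder 0.

S(f_3,k_5): lcm = p². S = pq + q² + q.
  leading term pq: subtract (q)·k_5 from pq + q² + q → q² + q
  leading term q²: subtract (1)·k_4 from q² + q → q + 1
  leading term q: subtract (1)·k_6 from q + 1 → 0
  remainder 0.

S(k_4,k_5): leading monomials are coprime, so the S-polynomial reduces to 0 (Buchberger's first criterion).
S(f_1,k_6): leading monomials are coprime, so the S-polynomial reduces to 0 (Buchberger's first criterion).
S(f_2,k_6): lcm = p²q. S = 0.
  remainder 0.

S(f_3,k_6): leading monomials are coprime, so the S-polynomial reduces to 0 (Buchberger's first criterion).
S(k_4,k_6): lcm = q². S = q + 1.
  leading term q: subtract (1)·k_6 from q + 1 → 0
  remainder 0.

S(k_5,k_6): leading monomials are coprime, so the S-polynomial reduces to 0 (Buchberger's first criterion).
Every S-polynomial of the final basis reduces to 0, so we have a Gröbner basis.
Inter-reduce: drop elements whose leading term is divisible by another's, tail-reduce, and make monic.
Reduced Gröbner basis: {p, q + 1}.
Label its elements g_1 = p, g_2 = q + 1.

Reduce h = p² + q² + p modulo G:
  leading term p²: subtract (p)·g_1 from p² + q² + p → q² + p
  leading term q²: subtract (q)·g_2 from q² + p → p + q
  leading term p: subtract (1)·g_1 from p + q → q
  leading term q: subtract (1)·g_2 from q → 1
  leading term 1: no divisor's leading term divides it; move 1 to the remainder.
  normal form = 1.
The normal form is nonzero, so h ∉ I. Since h minus its normal form lies in I, I + (h) = I + (r) where r = 1; decide whether this ideal is the whole ring.
Here r = 1 is a nonzero constant, hence a unit: 1 ∈ I + (h), the Gröbner basis of I + (h) is {1}, and the enlarged system has no common solution — adjoining h is inconsistent.

Ideal membership is decidable via reduction modulo a Gröbner basis.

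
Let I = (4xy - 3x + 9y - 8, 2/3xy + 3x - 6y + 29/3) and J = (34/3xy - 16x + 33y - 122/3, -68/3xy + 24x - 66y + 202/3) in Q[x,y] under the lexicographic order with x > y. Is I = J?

No, the ideals differ.

Since reduced Gröbner bases are canonical representatives of ideals under a given ordering, it suffices to compute and compare them.
Buchberger on the first generating set:
f_1 = 4xy - 3x + 9y - 8, LT = xy.
f_2 = 2/3xy + 3x - 6y + 29/3, LT = xy.

S(f_1,f_2): lcm = xy. S = -21/4x + 45/4y - 33/2.
  reduce S modulo (f_1, f_2):
  remainder -21/4x + 45/4y - 33/2 ≠ 0; add g_3 = -21/4x + 45/4y - 33/2 to the basis.

S(f_1,g_3): lcm = xy. S = -3/4x + 15/7y^2 - 25/28y - 2.
  reduce S modulo (f_1, f_2, g_3):
  remainder 15/7y^2 - 5/2y + 5/14 ≠ 0; add g_4 = 15/7y^2 - 5/2y + 5/14 to the basis.

The other S-polynomials (S(f_2,g_3), S(f_1,g_4), S(f_2,g_4), S(g_3,g_4)) all reduce to 0 modulo the current basis, so we have a Gröbner basis.
Inter-reduce: drop elements whose leading term is divisible by another's, tail-reduce, and make monic.
Reduced Gröbner basis: {x - 15/7y + 22/7, y^2 - 7/6y + 1/6}.

Buchberger on the second generating set:
h_1 = 34/3xy - 16x + 33y - 122/3, LT = xy.
h_2 = -68/3xy + 24x - 66y + 202/3, LT = xy.

S(h_1,h_2): lcm = xy. S = -6/17x - 21/34.
  reduce S modulo (h_1, h_2):
  remainder -6/17x - 21/34 ≠ 0; add k_3 = -6/17x - 21/34 to the basis.

S(h_1,k_3): lcm = xy. S = -24/17x + 79/68y - 61/17.
  reduce S modulo (h_1, h_2, k_3):
  remainder 79/68y - 19/17 ≠ 0; add k_4 = 79/68y - 19/17 to the basis.

The other S-polynomials (S(h_2,k_3), S(h_1,k_4), S(h_2,k_4), S(k_3,k_4)) all reduce to 0 modulo the current basis, so we have a Gröbner basis.
Inter-reduce: drop elements whose leading term is divisible by another's, tail-reduce, and make monic.
Reduced Gröbner basis: {x + 7/4, y - 76/79}.

These differ, so the ideals are not equal.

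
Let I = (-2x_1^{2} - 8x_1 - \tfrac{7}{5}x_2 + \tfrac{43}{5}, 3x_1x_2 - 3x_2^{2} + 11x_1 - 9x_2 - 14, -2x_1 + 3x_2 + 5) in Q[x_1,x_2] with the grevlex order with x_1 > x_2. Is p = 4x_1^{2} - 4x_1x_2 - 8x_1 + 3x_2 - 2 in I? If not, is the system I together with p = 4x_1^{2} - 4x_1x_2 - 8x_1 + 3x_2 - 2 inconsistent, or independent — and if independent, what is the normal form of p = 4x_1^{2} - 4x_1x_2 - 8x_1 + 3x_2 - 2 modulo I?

First compute the reduced Gröbner basis of I by Buchberger's algorithm.
f_1 = -2x_1^{2} - 8x_1 - \tfrac{7}{5}x_2 + \tfrac{43}{5}, LT = x_1^{2}.
f_2 = 3x_1x_2 - 3x_2^{2} + 11x_1 - 9x_2 - 14, LT = x_1x_2.
f_3 = -2x_1 + 3x_2 + 5, LT = x_1.

S(f_1,f_2): lcm = x_1^{2}x_2. S = x_1x_2^{2} - \tfrac{11}{3}x_1^{2} + 7x_1x_2 + \tfrac{7}{10}x_2^{2} + \tfrac{14}{3}x_1 - \tfrac{43}{10}x_2.
  leading term x_1x_2^{2}: subtract (\tfrac{1}{3}x_2)·f_2 from x_1x_2^{2} - \tfrac{11}{3}x_1^{2} + 7x_1x_2 + \tfrac{7}{10}x_2^{2} + \tfrac{14}{3}x_1 - \tfrac{43}{10}x_2 → x_2^{3} - \tfrac{11}{3}x_1^{2} + \tfrac{10}{3}x_1x_2 + \tfrac{37}{10}x_2^{2} + \tfrac{14}{3}x_1 + \tfrac{11}{30}x_2
  leading term x_2^{3}: no divisor's leading term divides it; move x_2^{3} to the remainder.
  leading term x_1^{2}: subtract (\tfrac{11}{6})·f_1 from -\tfrac{11}{3}x_1^{2} + \tfrac{10}{3}x_1x_2 + \tfrac{37}{10}x_2^{2} + \tfrac{14}{3}x_1 + \tfrac{11}{30}x_2 → \tfrac{10}{3}x_1x_2 + \tfrac{37}{10}x_2^{2} + \tfrac{58}{3}x_1 + \tfrac{44}{15}x_2 - \tfrac{473}{30}
  leading term x_1x_2: subtract (\tfrac{10}{9})·f_2 from \tfrac{10}{3}x_1x_2 + \tfrac{37}{10}x_2^{2} + \tfrac{58}{3}x_1 + \tfrac{44}{15}x_2 - \tfrac{473}{30} → \tfrac{211}{30}x_2^{2} + \tfrac{64}{9}x_1 + \tfrac{194}{15}x_2 - \tfrac{19}{90}
  leading term x_2^{2}: no divisor's leading term divides it; move \tfrac{211}{30}x_2^{2} to the remainder.
  leading term x_1: subtract (-\tfrac{32}{9})·f_3 from \tfrac{64}{9}x_1 + \tfrac{194}{15}x_2 - \tfrac{19}{90} → \tfrac{118}{5}x_2 + \tfrac{527}{30}
  leading term x_2: no divisor's leading term divides it; move \tfrac{118}{5}x_2 to the remainder.
  leading term 1: no divisor's leading term divides it; move \tfrac{527}{30} to the remainder.
  remainder x_2^{3} + \tfrac{211}{30}x_2^{2} + \tfrac{118}{5}x_2 + \tfrac{527}{30} ≠ 0; add h_4 = x_2^{3} + \tfrac{211}{30}x_2^{2} + \tfrac{118}{5}x_2 + \tfrac{527}{30} to the basis.

S(f_1,f_3): lcm = x_1^{2}. S = \tfrac{3}{2}x_1x_2 + \tfrac{13}{2}x_1 + \tfrac{7}{10}x_2 - \tfrac{43}{10}.
  leading term x_1x_2: subtract (\tfrac{1}{2})·f_2 from \tfrac{3}{2}x_1x_2 + \tfrac{13}{2}x_1 + \tfrac{7}{10}x_2 - \tfrac{43}{10} → \tfrac{3}{2}x_2^{2} + x_1 + \tfrac{26}{5}x_2 + \tfrac{27}{10}
  leading term x_2^{2}: no divisor's leading term divides it; move \tfrac{3}{2}x_2^{2} to the remainder.
  leading term x_1: subtract (-\tfrac{1}{2})·f_3 from x_1 + \tfrac{26}{5}x_2 + \tfrac{27}{10} → \tfrac{67}{10}x_2 + \tfrac{26}{5}
  leading term x_2: no divisor's leading term divides it; move \tfrac{67}{10}x_2 to the remainder.
  leading term 1: no divisor's leading term divides it; move \tfrac{26}{5} to the remainder.
  remainder \tfrac{3}{2}x_2^{2} + \tfrac{67}{10}x_2 + \tfrac{26}{5} ≠ 0; add h_5 = \tfrac{3}{2}x_2^{2} + \tfrac{67}{10}x_2 + \tfrac{26}{5} to the basis.

S(f_2,f_3): lcm = x_1x_2. S = \tfrac{1}{2}x_2^{2} + \tfrac{11}{3}x_1 - \tfrac{1}{2}x_2 - \tfrac{14}{3}.
  leading term x_2^{2}: subtract (\tfrac{1}{3})·h_5 from \tfrac{1}{2}x_2^{2} + \tfrac{11}{3}x_1 - \tfrac{1}{2}x_2 - \tfrac{14}{3} → \tfrac{11}{3}x_1 - \tfrac{41}{15}x_2 - \tfrac{32}{5}
  leading term x_1: subtract (-\tfrac{11}{6})·f_3 from \tfrac{11}{3}x_1 - \tfrac{41}{15}x_2 - \tfrac{32}{5} → \tfrac{83}{30}x_2 + \tfrac{83}{30}
  leading term x_2: no divisor's leading term divides it; move \tfrac{83}{30}x_2 to the remainder.
  leading term 1: no divisor's leading term divides it; move \tfrac{83}{30} to the remainder.
  remainder \tfrac{83}{30}x_2 + \tfrac{83}{30} ≠ 0; add h_6 = \tfrac{83}{30}x_2 + \tfrac{83}{30} to the basis.

The other S-polynomials (S(f_1,h_4), S(f_2,h_4), S(f_3,h_4), S(f_1,h_5), S(f_2,h_5), S(f_3,h_5), S(h_4,h_5), S(f_1,h_6), S(f_2,h_6), S(f_3,h_6), S(h_4,h_6), S(h_5,h_6)) all reduce to 0 modulo the current basis, so we have a Gröbner basis.
Inter-reduce: drop elements whose leading term is divisible by another's, tail-reduce, and make monic.
Reduced Gröbner basis: {x_1 - 1, x_2 + 1}.
Label its elements g_1 = x_1 - 1, g_2 = x_2 + 1.

Reduce p = 4x_1^{2} - 4x_1x_2 - 8x_1 + 3x_2 - 2 modulo G:
  leading term x_1^{2}: subtract (4x_1)·g_1 from 4x_1^{2} - 4x_1x_2 - 8x_1 + 3x_2 - 2 → -4x_1x_2 - 4x_1 + 3x_2 - 2
  leading term x_1x_2: subtract (-4x_2)·g_1 from -4x_1x_2 - 4x_1 + 3x_2 - 2 → -4x_1 - x_2 - 2
  leading term x_1: subtract (-4)·g_1 from -4x_1 - x_2 - 2 → -x_2 - 6
  leading term x_2: subtract (-1)·g_2 from -x_2 - 6 → -5
  leading term 1: no divisor's leading term divides it; move -5 to the remainder.
  normal form = -5.
The normal form is nonzero, so p ∉ I. Since p minus its normal form lies in I, I + (p) = I + (r) where r = -5; decide whether this ideal is the whole ring.
Here r = -5 is a nonzero constant, hence a unit: 1 ∈ I + (p), the Gröbner basis of I + (p) is {1}, and the enlarged system has no common solution — adjoining p is inconsistent.

Adjoining 4x_1^{2} - 4x_1x_2 - 8x_1 + 3x_2 - 2 makes the ideal the whole ring: the system is inconsistent.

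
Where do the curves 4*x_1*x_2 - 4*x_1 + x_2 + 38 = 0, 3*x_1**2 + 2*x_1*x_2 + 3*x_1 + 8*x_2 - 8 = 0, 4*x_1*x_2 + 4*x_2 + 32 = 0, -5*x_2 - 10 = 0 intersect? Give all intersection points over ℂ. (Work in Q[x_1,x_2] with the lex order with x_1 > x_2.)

Compute a lex Gröbner basis by Buchberger's algorithm.
f_1 = 4*x_1*x_2 - 4*x_1 + x_2 + 38, LT = x_1*x_2.
f_2 = 3*x_1**2 + 2*x_1*x_2 + 3*x_1 + 8*x_2 - 8, LT = x_1**2.
f_3 = 4*x_1*x_2 + 4*x_2 + 32, LT = x_1*x_2.
f_4 = -5*x_2 - 10, LT = x_2.

S(f_1,f_2): lcm = x_1**2*x_2. S = -x_1**2 - 2/3*x_1*x_2**2 - 3/4*x_1*x_2 + 19/2*x_1 - 8/3*x_2**2 + 8/3*x_2.
  leading term x_1**2: subtract (-1/3)·f_2 from -x_1**2 - 2/3*x_1*x_2**2 - 3/4*x_1*x_2 + 19/2*x_1 - 8/3*x_2**2 + 8/3*x_2 → -2/3*x_1*x_2**2 - 1/12*x_1*x_2 + 21/2*x_1 - 8/3*x_2**2 + 16/3*x_2 - 8/3
  leading term x_1*x_2**2: subtract (-1/6*x_2)·f_1 from -2/3*x_1*x_2**2 - 1/12*x_1*x_2 + 21/2*x_1 - 8/3*x_2**2 + 16/3*x_2 - 8/3 → -3/4*x_1*x_2 + 21/2*x_1 - 5/2*x_2**2 + 35/3*x_2 - 8/3
  leading term x_1*x_2: subtract (-3/16)·f_1 from -3/4*x_1*x_2 + 21/2*x_1 - 5/2*x_2**2 + 35/3*x_2 - 8/3 → 39/4*x_1 - 5/2*x_2**2 + 569/48*x_2 + 107/24
  leading term x_1: no divisor's leading term divides it; move 39/4*x_1 to the remainder.
  leading term x_2**2: subtract (1/2*x_2)·f_4 from -5/2*x_2**2 + 569/48*x_2 + 107/24 → 809/48*x_2 + 107/24
  leading term x_2: subtract (-809/240)·f_4 from 809/48*x_2 + 107/24 → -117/4
  leading term 1: no divisor's leading term divides it; move -117/4 to the remainder.
  remainder 39/4*x_1 - 117/4 ≠ 0; add h_5 = 39/4*x_1 - 117/4 to the basis.

The other S-polynomials (S(f_1,f_3), S(f_1,f_4), S(f_2,f_3), S(f_2,f_4), S(f_3,f_4), S(f_1,h_5), S(f_2,h_5), S(f_3,h_5), S(f_4,h_5)) all reduce to 0 modulo the current basis, so we have a Gröbner basis.
Inter-reduce: drop elements whose leading term is divisible by another's, tail-reduce, and make monic.
Reduced Gröbner basis: {x_1 - 3, x_2 + 2}.

Since the basis is lex-ordered, x_2 + 2 is univariate in x_2. Its roots are {-2}. Back-substituting each root into the other basis elements fixes the other coordinates.
  x_2 = -2: the earlier basis element becomes x_1 - 3 = 0, giving x_1 = 3 — point (3, -2).
Check: every point annihilates each of the original generators.

{(3, -2)}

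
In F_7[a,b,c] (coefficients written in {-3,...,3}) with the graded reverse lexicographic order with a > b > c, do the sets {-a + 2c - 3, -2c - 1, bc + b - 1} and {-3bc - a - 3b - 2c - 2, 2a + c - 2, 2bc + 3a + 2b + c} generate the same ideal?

Since reduced Gröbner bases are canonical representatives of ideals under a given ordering, it suffices to compute and compare them.
Buchberger on the first generating set:
f_1 = -a + 2c - 3, LT = a.
f_2 = -2c - 1, LT = c.
f_3 = bc + b - 1, LT = bc.

S(f_2,f_3): lcm = bc. S = 3b + 1.
  reduce S modulo (f_1, f_2, f_3):
  remainder 3b + 1 ≠ 0; add g_4 = 3b + 1 to the basis.

The other S-polynomials (S(f_1,f_2), S(f_1,f_3), S(f_1,g_4), S(f_2,g_4), S(f_3,g_4)) all reduce to 0 modulo the current basis, so we have a Gröbner basis.
Inter-reduce: drop elements whose leading term is divisible by another's, tail-reduce, and make monic.
Reduced Gröbner basis: {a - 3, b - 2, c - 3}.

Buchberger on the second generating set:
h_1 = -3bc - a - 3b - 2c - 2, LT = bc.
h_2 = 2a + c - 2, LT = a.
h_3 = 2bc + 3a + 2b + c, LT = bc.

S(h_1,h_3): lcm = bc. S = -c + 3.
  reduce S modulo (h_1, h_2, h_3):
  remainder -c + 3 ≠ 0; add k_4 = -c + 3 to the basis.

S(h_1,k_4): lcm = bc. S = -2a - 3b + 3c + 3.
  reduce S modulo (h_1, h_2, h_3, k_4):
  remainder -3b - 1 ≠ 0; add k_5 = -3b - 1 to the basis.

The other S-polynomials (S(h_1,h_2), S(h_2,h_3), S(h_2,k_4), S(h_3,k_4), S(h_1,k_5), S(h_2,k_5), S(h_3,k_5), S(k_4,k_5)) all reduce to 0 modulo the current basis, so we have a Gröbner basis.
Inter-reduce: drop elements whose leading term is divisible by another's, tail-reduce, and make monic.
Reduced Gröbner basis: {a - 3, b - 2, c - 3}.

The two bases agree; hence the ideals are identical.

Yes, the ideals are equal.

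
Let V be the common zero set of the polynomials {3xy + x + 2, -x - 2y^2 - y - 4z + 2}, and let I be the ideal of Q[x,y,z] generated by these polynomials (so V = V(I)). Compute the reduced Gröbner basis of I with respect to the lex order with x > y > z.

G = {x + 2y^2 + y + 4z - 2, y^3 + 5/6y^2 + 2yz - 5/6y + 2/3z - 2/3}

f_1 = 3xy + x + 2, LT = xy.
f_2 = -x - 2y^2 - y - 4z + 2, LT = x.

S(f_1,f_2): lcm = xy. S = 1/3x - 2y^3 - y^2 - 4yz + 2y + 2/3.
  reduce S modulo (f_1, f_2):
  remainder -2y^3 - 5/3y^2 - 4yz + 5/3y - 4/3z + 4/3 ≠ 0; add g_3 = -2y^3 - 5/3y^2 - 4yz + 5/3y - 4/3z + 4/3 to the basis.

The other S-polynomials (S(f_1,g_3), S(f_2,g_3)) all reduce to 0 modulo the current basis, so we have a Gröbner basis.
Inter-reduce: drop elements whose leading term is divisible by another's, tail-reduce, and make monic.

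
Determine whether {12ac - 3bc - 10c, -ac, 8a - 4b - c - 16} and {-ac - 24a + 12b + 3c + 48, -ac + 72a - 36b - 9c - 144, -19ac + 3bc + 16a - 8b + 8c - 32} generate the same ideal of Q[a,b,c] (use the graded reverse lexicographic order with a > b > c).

For a fixed monomial order, each ideal has a unique reduced Gröbner basis; comparing bases decides equality.
Buchberger on the first generating set:
f_1 = 12ac - 3bc - 10c, LT = ac.
f_2 = -ac, LT = ac.
f_3 = 8a - 4b - c - 16, LT = a.

S(f_1,f_2): lcm = ac. S = -\tfrac{1}{4}bc - \tfrac{5}{6}c.
  reduce S modulo (f_1, f_2, f_3):
  remainder -\tfrac{1}{4}bc - \tfrac{5}{6}c ≠ 0; add g_4 = -\tfrac{1}{4}bc - \tfrac{5}{6}c to the basis.

S(f_1,f_3): lcm = ac. S = \tfrac{1}{4}bc + \tfrac{1}{8}c^{2} + \tfrac{7}{6}c.
  reduce S modulo (f_1, f_2, f_3, g_4):
  remainder \tfrac{1}{8}c^{2} + \tfrac{1}{3}c ≠ 0; add g_5 = \tfrac{1}{8}c^{2} + \tfrac{1}{3}c to the basis.

The other S-polynomials (S(f_2,f_3), S(f_1,g_4), S(f_2,g_4), S(f_3,g_4), S(f_1,g_5), S(f_2,g_5), S(f_3,g_5), S(g_4,g_5)) all reduce to 0 modulo the current basis, so we have a Gröbner basis.
Inter-reduce: drop elements whose leading term is divisible by another's, tail-reduce, and make monic.
Reduced Gröbner basis: {bc + \tfrac{10}{3}c, c^{2} + \tfrac{8}{3}c, a - \tfrac{1}{2}b - \tfrac{1}{8}c - 2}.

Buchberger on the second generating set:
h_1 = -ac - 24a + 12b + 3c + 48, LT = ac.
h_2 = -ac + 72a - 36b - 9c - 144, LT = ac.
h_3 = -19ac + 3bc + 16a - 8b + 8c - 32, LT = ac.

S(h_1,h_2): lcm = ac. S = 96a - 48b - 12c - 192.
  reduce S modulo (h_1, h_2, h_3):
  remainder 96a - 48b - 12c - 192 ≠ 0; add k_4 = 96a - 48b - 12c - 192 to the basis.

S(h_1,h_3): lcm = ac. S = \tfrac{3}{19}bc + \tfrac{472}{19}a - \tfrac{236}{19}b - \tfrac{49}{19}c - \tfrac{944}{19}.
  reduce S modulo (h_1, h_2, h_3, k_4):
  remainder \tfrac{3}{19}bc + \tfrac{10}{19}c ≠ 0; add k_5 = \tfrac{3}{19}bc + \tfrac{10}{19}c to the basis.

S(h_1,k_4): lcm = ac. S = \tfrac{1}{2}bc + \tfrac{1}{8}c^{2} + 24a - 12b - c - 48.
  reduce S modulo (h_1, h_2, h_3, k_4, k_5):
  remainder \tfrac{1}{8}c^{2} + \tfrac{1}{3}c ≠ 0; add k_6 = \tfrac{1}{8}c^{2} + \tfrac{1}{3}c to the basis.

The other S-polynomials (S(h_2,h_3), S(h_2,k_4), S(h_3,k_4), S(h_1,k_5), S(h_2,k_5), S(h_3,k_5), S(k_4,k_5), S(h_1,k_6), S(h_2,k_6), S(h_3,k_6), S(k_4,k_6), S(k_5,k_6)) all reduce to 0 modulo the current basis, so we have a Gröbner basis.
Inter-reduce: drop elements whose leading term is divisible by another's, tail-reduce, and make monic.
Reduced Gröbner basis: {bc + \tfrac{10}{3}c, c^{2} + \tfrac{8}{3}c, a - \tfrac{1}{2}b - \tfrac{1}{8}c - 2}.

These coincide, so the ideals are equal.

Yes, the ideals are equal.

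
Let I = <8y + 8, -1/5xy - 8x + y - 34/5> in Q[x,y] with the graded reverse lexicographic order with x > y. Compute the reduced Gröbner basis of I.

G = {x + 1, y + 1}

f_1 = 8y + 8, LT = y.
f_2 = -1/5xy - 8x + y - 34/5, LT = xy.

S(f_1,f_2): lcm = xy. S = -39x + 5y - 34.
  leading term x: no divisor's leading term divides it; move -39x to the remainder.
  leading term y: subtract (5/8)·f_1 from 5y - 34 → -39
  leading term 1: no divisor's leading term divides it; move -39 to the remainder.
  remainder -39x - 39 ≠ 0; add g_3 = -39x - 39 to the basis.

The other S-polynomials (S(f_1,g_3), S(f_2,g_3)) all reduce to 0 modulo the current basis, so we have a Gröbner basis.
Inter-reduce: drop elements whose leading term is divisible by another's, tail-reduce, and make monic.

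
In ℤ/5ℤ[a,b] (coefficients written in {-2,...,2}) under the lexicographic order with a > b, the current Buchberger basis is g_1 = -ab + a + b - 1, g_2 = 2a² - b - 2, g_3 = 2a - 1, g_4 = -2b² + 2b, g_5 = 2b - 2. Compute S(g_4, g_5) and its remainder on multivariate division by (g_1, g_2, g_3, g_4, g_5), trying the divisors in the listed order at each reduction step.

S(g_4, g_5) = 0; remainder on division = 0.

lcm(LM(g_4), LM(g_5)) = b².
S = (lcm/LT(g_4))·g_4 − (lcm/LT(g_5))·g_5 = 0.
Reduce S modulo (g_1, g_2, g_3, g_4, g_5) in that order:
The remainder is 0, so this S-polynomial contributes no new basis element.
An S-polynomial is built so that the two leading terms cancel; whether anything survives reduction is exactly the Gröbner-basis criterion.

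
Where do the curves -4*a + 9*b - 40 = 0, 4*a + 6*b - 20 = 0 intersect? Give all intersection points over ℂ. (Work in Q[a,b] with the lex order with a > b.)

Compute a lex Gröbner basis by Buchberger's algorithm.
f_1 = -4*a + 9*b - 40, LT = a.
f_2 = 4*a + 6*b - 20, LT = a.

S(f_1,f_2): lcm = a. S = -15/4*b + 15.
  leading term b: no divisor's leading term divides it; move -15/4*b to the remainder.
  leading term 1: no divisor's leading term divides it; move 15 to the remainder.
  remainder -15/4*b + 15 ≠ 0; add h_3 = -15/4*b + 15 to the basis.

S(f_1,h_3): leading monomials are coprime, so the S-polynomial reduces to 0 (Buchberger's first criterion).
S(f_2,h_3): leading monomials are coprime, so the S-polynomial reduces to 0 (Buchberger's first criterion).
Every S-polynomial of the final basis reduces to 0, so we have a Gröbner basis.
Inter-reduce: drop elements whose leading term is divisible by another's, tail-reduce, and make monic.
Reduced Gröbner basis: {a + 1, b - 4}.

From the last basis element, b - 4 = 0, so b takes values in {4}. Each choice, substituted upward through the basis, yields the corresponding point(s) of the solution set.
  b = 4: the earlier basis element becomes a + 1 = 0, giving a = -1 — point (-1, 4).
Substituting each solution back into the original system confirms all equations vanish.
This is the nonlinear analogue of row-reducing a linear system.

{(-1, 4)}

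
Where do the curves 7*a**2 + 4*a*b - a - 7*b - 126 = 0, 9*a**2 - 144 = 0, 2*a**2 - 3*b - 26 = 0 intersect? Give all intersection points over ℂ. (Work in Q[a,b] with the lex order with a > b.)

{(4, 2)}

Compute a lex Gröbner basis by Buchberger's algorithm.
f_1 = 7*a**2 + 4*a*b - a - 7*b - 126, LT = a**2.
f_2 = 9*a**2 - 144, LT = a**2.
f_3 = 2*a**2 - 3*b - 26, LT = a**2.

S(f_1,f_2): lcm = a**2. S = 4/7*a*b - 1/7*a - b - 2.
  leading term a*b: no divisor's leading term divides it; move 4/7*a*b to the remainder.
  leading term a: no divisor's leading term divides it; move -1/7*a to the remainder.
  leading term b: no divisor's leading term divides it; move -b to the remainder.
  leading term 1: no divisor's leading term divides it; move -2 to the remainder.
  remainder 4/7*a*b - 1/7*a - b - 2 ≠ 0; add h_4 = 4/7*a*b - 1/7*a - b - 2 to the basis.

S(f_1,f_3): lcm = a**2. S = 4/7*a*b - 1/7*a + 1/2*b - 5.
  leading term a*b: subtract (1)·h_4 from 4/7*a*b - 1/7*a + 1/2*b - 5 → 3/2*b - 3
  leading term b: no divisor's leading term divides it; move 3/2*b to the remainder.
  leading term 1: no divisor's leading term divides it; move -3 to the remainder.
  remainder 3/2*b - 3 ≠ 0; add h_5 = 3/2*b - 3 to the basis.

S(f_1,h_4): lcm = a**2*b. S = 1/4*a**2 + 4/7*a*b**2 + 45/28*a*b + 7/2*a - b**2 - 18*b.
  leading term a**2: subtract (1/28)·f_1 from 1/4*a**2 + 4/7*a*b**2 + 45/28*a*b + 7/2*a - b**2 - 18*b → 4/7*a*b**2 + 41/28*a*b + 99/28*a - b**2 - 71/4*b + 9/2
  leading term a*b**2: subtract (b)·h_4 from 4/7*a*b**2 + 41/28*a*b + 99/28*a - b**2 - 71/4*b + 9/2 → 45/28*a*b + 99/28*a - 63/4*b + 9/2
  leading term a*b: subtract (45/16)·h_4 from 45/28*a*b + 99/28*a - 63/4*b + 9/2 → 63/16*a - 207/16*b + 81/8
  leading term a: no divisor's leading term divides it; move 63/16*a to the remainder.
  leading term b: subtract (-69/8)·h_5 from -207/16*b + 81/8 → -63/4
  leading term 1: no divisor's leading term divides it; move -63/4 to the remainder.
  remainder 63/16*a - 63/4 ≠ 0; add h_6 = 63/16*a - 63/4 to the basis.

The other S-polynomials (S(f_2,f_3), S(f_2,h_4), S(f_3,h_4), S(f_1,h_5), S(f_2,h_5), S(f_3,h_5), S(h_4,h_5), S(f_1,h_6), S(f_2,h_6), S(f_3,h_6), S(h_4,h_6), S(h_5,h_6)) all reduce to 0 modulo the current basis, so we have a Gröbner basis.
Inter-reduce: drop elements whose leading term is divisible by another's, tail-reduce, and make monic.
Reduced Gröbner basis: {a - 4, b - 2}.

Since the basis is lex-ordered, b - 2 is univariate in b. Its roots are {2}. Back-substituting each root into the other basis elements fixes the other coordinates.
  b = 2: the earlier basis element becomes a - 4 = 0, giving a = 4 — point (4, 2).
Substituting each solution back into the original system confirms all equations vanish.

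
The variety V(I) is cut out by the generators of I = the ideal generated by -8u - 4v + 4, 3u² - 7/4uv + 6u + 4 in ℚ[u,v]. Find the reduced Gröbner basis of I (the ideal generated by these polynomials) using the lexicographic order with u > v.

Buchberger's algorithm terminates because the ascending chain of leading-term ideals stabilizes.

f_1 = -8u - 4v + 4, LT = u.
f_2 = 3u² - 7/4uv + 6u + 4, LT = u².

S(f_1,f_2): lcm = u². S = 13/12uv - 5/2u - 4/3.
  leading term uv: subtract (-13/96v)·f_1 from 13/12uv - 5/2u - 4/3 → -5/2u - 13/24v² + 13/24v - 4/3
  leading term u: subtract (5/16)·f_1 from -5/2u - 13/24v² + 13/24v - 4/3 → -13/24v² + 43/24v - 31/12
  leading term v²: no divisor's leading term divides it; move -13/24v² to the remainder.
  leading term v: no divisor's leading term divides it; move 43/24v to the remainder.
  leading term 1: no divisor's leading term divides it; move -31/12 to the remainder.
  remainder -13/24v² + 43/24v - 31/12 ≠ 0; add g_3 = -13/24v² + 43/24v - 31/12 to the basis.

The other S-polynomials (S(f_1,g_3), S(f_2,g_3)) all reduce to 0 modulo the current basis, so we have a Gröbner basis.
Inter-reduce: drop elements whose leading term is divisible by another's, tail-reduce, and make monic.

G = {u + ½v - ½, v² - 43/13v + 62/13}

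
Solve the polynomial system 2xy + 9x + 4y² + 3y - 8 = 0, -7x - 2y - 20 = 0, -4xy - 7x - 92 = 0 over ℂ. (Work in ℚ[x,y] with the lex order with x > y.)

Compute a lex Gröbner basis by Buchberger's algorithm.
f_1 = 2xy + 9x + 4y² + 3y - 8, LT = xy.
f_2 = -7x - 2y - 20, LT = x.
f_3 = -4xy - 7x - 92, LT = xy.

S(f_1,f_2): lcm = xy. S = 9/2x + 12/7y² - 19/14y - 4.
  leading term x: subtract (-9/14)·f_2 from 9/2x + 12/7y² - 19/14y - 4 → 12/7y² - 37/14y - 118/7
  leading term y²: no divisor's leading term divides it; move 12/7y² to the remainder.
  leading term y: no divisor's leading term divides it; move -37/14y to the remainder.
  leading term 1: no divisor's leading term divides it; move -118/7 to the remainder.
  remainder 12/7y² - 37/14y - 118/7 ≠ 0; add h_4 = 12/7y² - 37/14y - 118/7 to the basis.

S(f_1,f_3): lcm = xy. S = 11/4x + 2y² + 3/2y - 27.
  leading term x: subtract (-11/28)·f_2 from 11/4x + 2y² + 3/2y - 27 → 2y² + 5/7y - 244/7
  leading term y²: subtract (7/6)·h_4 from 2y² + 5/7y - 244/7 → 319/84y - 319/21
  leading term y: no divisor's leading term divides it; move 319/84y to the remainder.
  leading term 1: no divisor's leading term divides it; move -319/21 to the remainder.
  remainder 319/84y - 319/21 ≠ 0; add h_5 = 319/84y - 319/21 to the basis.

The other S-polynomials (S(f_2,f_3), S(f_1,h_4), S(f_2,h_4), S(f_3,h_4), S(f_1,h_5), S(f_2,h_5), S(f_3,h_5), S(h_4,h_5)) all reduce to 0 modulo the current basis, so we have a Gröbner basis.
Inter-reduce: drop elements whose leading term is divisible by another's, tail-reduce, and make monic.
Reduced Gröbner basis: {x + 4, y - 4}.

From the last basis element, y - 4 = 0, so y takes values in {4}. Each choice, substituted upward through the basis, yields the corresponding point(s) of the solution set.
  y = 4: the earlier basis element becomes x + 4 = 0, giving x = -4 — point (-4, 4).
Zero-dimensionality of the ideal guarantees finitely many solutions over ℂ.

{(-4, 4)}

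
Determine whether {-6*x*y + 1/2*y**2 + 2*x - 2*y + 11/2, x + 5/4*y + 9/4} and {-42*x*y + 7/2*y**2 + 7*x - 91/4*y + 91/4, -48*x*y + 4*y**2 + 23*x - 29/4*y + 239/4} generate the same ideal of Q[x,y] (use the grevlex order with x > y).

Yes, the ideals are equal.

For a fixed monomial order, each ideal has a unique reduced Gröbner basis; comparing bases decides equality.
Buchberger on the first generating set:
f_1 = -6*x*y + 1/2*y**2 + 2*x - 2*y + 11/2, LT = x*y.
f_2 = x + 5/4*y + 9/4, LT = x.

S(f_1,f_2): lcm = x*y. S = -4/3*y**2 - 1/3*x - 23/12*y - 11/12.
  reduce S modulo (f_1, f_2):
  remainder -4/3*y**2 - 3/2*y - 1/6 ≠ 0; add g_3 = -4/3*y**2 - 3/2*y - 1/6 to the basis.

The other S-polynomials (S(f_1,g_3), S(f_2,g_3)) all reduce to 0 modulo the current basis, so we have a Gröbner basis.
Inter-reduce: drop elements whose leading term is divisible by another's, tail-reduce, and make monic.
Reduced Gröbner basis: {y**2 + 9/8*y + 1/8, x + 5/4*y + 9/4}.

Buchberger on the second generating set:
h_1 = -42*x*y + 7/2*y**2 + 7*x - 91/4*y + 91/4, LT = x*y.
h_2 = -48*x*y + 4*y**2 + 23*x - 29/4*y + 239/4, LT = x*y.

S(h_1,h_2): lcm = x*y. S = 5/16*x + 25/64*y + 45/64.
  reduce S modulo (h_1, h_2):
  remainder 5/16*x + 25/64*y + 45/64 ≠ 0; add k_3 = 5/16*x + 25/64*y + 45/64 to the basis.

S(h_1,k_3): lcm = x*y. S = -4/3*y**2 - 1/6*x - 41/24*y - 13/24.
  reduce S modulo (h_1, h_2, k_3):
  remainder -4/3*y**2 - 3/2*y - 1/6 ≠ 0; add k_4 = -4/3*y**2 - 3/2*y - 1/6 to the basis.

The other S-polynomials (S(h_2,k_3), S(h_1,k_4), S(h_2,k_4), S(k_3,k_4)) all reduce to 0 modulo the current basis, so we have a Gröbner basis.
Inter-reduce: drop elements whose leading term is divisible by another's, tail-reduce, and make monic.
Reduced Gröbner basis: {y**2 + 9/8*y + 1/8, x + 5/4*y + 9/4}.

The two bases agree; hence the ideals are identical.
The choice of monomial ordering does not affect the verdict — as long as both bases are computed under the same ordering, their equality decides ideal equality.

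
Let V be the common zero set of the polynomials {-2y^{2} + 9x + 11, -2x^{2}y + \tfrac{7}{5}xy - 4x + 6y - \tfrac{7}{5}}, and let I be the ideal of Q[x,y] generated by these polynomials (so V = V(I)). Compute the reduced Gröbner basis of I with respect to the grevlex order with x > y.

f_1 = -2y^{2} + 9x + 11, LT = y^{2}.
f_2 = -2x^{2}y + \tfrac{7}{5}xy - 4x + 6y - \tfrac{7}{5}, LT = x^{2}y.

S(f_1,f_2): lcm = x^{2}y^{2}. S = -\tfrac{9}{2}x^{3} + \tfrac{7}{10}xy^{2} - \tfrac{11}{2}x^{2} - 2xy + 3y^{2} - \tfrac{7}{10}y.
  leading term x^{3}: no divisor's leading term divides it; move -\tfrac{9}{2}x^{3} to the remainder.
  leading term xy^{2}: subtract (-\tfrac{7}{20}x)·f_1 from \tfrac{7}{10}xy^{2} - \tfrac{11}{2}x^{2} - 2xy + 3y^{2} - \tfrac{7}{10}y → -\tfrac{47}{20}x^{2} - 2xy + 3y^{2} + \tfrac{77}{20}x - \tfrac{7}{10}y
  leading term x^{2}: no divisor's leading term divides it; move -\tfrac{47}{20}x^{2} to the remainder.
  leading term xy: no divisor's leading term divides it; move -2xy to the remainder.
  leading term y^{2}: subtract (-\tfrac{3}{2})·f_1 from 3y^{2} + \tfrac{77}{20}x - \tfrac{7}{10}y → \tfrac{347}{20}x - \tfrac{7}{10}y + \tfrac{33}{2}
  leading term x: no divisor's leading term divides it; move \tfrac{347}{20}x to the remainder.
  leading term y: no divisor's leading term divides it; move -\tfrac{7}{10}y to the remainder.
  leading term 1: no divisor's leading term divides it; move \tfrac{33}{2} to the remainder.
  remainder -\tfrac{9}{2}x^{3} - \tfrac{47}{20}x^{2} - 2xy + \tfrac{347}{20}x - \tfrac{7}{10}y + \tfrac{33}{2} ≠ 0; add g_3 = -\tfrac{9}{2}x^{3} - \tfrac{47}{20}x^{2} - 2xy + \tfrac{347}{20}x - \tfrac{7}{10}y + \tfrac{33}{2} to the basis.

The other S-polynomials (S(f_1,g_3), S(f_2,g_3)) all reduce to 0 modulo the current basis, so we have a Gröbner basis.

G = {x^{3} + \tfrac{47}{90}x^{2} + \tfrac{4}{9}xy - \tfrac{347}{90}x + \tfrac{7}{45}y - \tfrac{11}{3}, x^{2}y - \tfrac{7}{10}xy + 2x - 3y + \tfrac{7}{10}, y^{2} - \tfrac{9}{2}x - \tfrac{11}{2}}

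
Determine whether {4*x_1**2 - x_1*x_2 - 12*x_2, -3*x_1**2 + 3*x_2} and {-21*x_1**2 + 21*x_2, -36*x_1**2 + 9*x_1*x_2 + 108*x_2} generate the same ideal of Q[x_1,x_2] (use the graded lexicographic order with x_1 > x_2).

Yes, the ideals are equal.

Since reduced Gröbner bases are canonical representatives of ideals under a given ordering, it suffices to compute and compare them.
Buchberger on the first generating set:
f_1 = 4*x_1**2 - x_1*x_2 - 12*x_2, LT = x_1**2.
f_2 = -3*x_1**2 + 3*x_2, LT = x_1**2.

S(f_1,f_2): lcm = x_1**2. S = -1/4*x_1*x_2 - 2*x_2.
  reduce S modulo (f_1, f_2):
  remainder -1/4*x_1*x_2 - 2*x_2 ≠ 0; add g_3 = -1/4*x_1*x_2 - 2*x_2 to the basis.

S(f_1,g_3): lcm = x_1**2*x_2. S = -1/4*x_1*x_2**2 - 8*x_1*x_2 - 3*x_2**2.
  reduce S modulo (f_1, f_2, g_3):
  remainder -x_2**2 + 64*x_2 ≠ 0; add g_4 = -x_2**2 + 64*x_2 to the basis.

The other S-polynomials (S(f_2,g_3), S(f_1,g_4), S(f_2,g_4), S(g_3,g_4)) all reduce to 0 modulo the current basis, so we have a Gröbner basis.
Inter-reduce: drop elements whose leading term is divisible by another's, tail-reduce, and make monic.
Reduced Gröbner basis: {x_1**2 - x_2, x_1*x_2 + 8*x_2, x_2**2 - 64*x_2}.

Buchberger on the second generating set:
h_1 = -21*x_1**2 + 21*x_2, LT = x_1**2.
h_2 = -36*x_1**2 + 9*x_1*x_2 + 108*x_2, LT = x_1**2.

S(h_1,h_2): lcm = x_1**2. S = 1/4*x_1*x_2 + 2*x_2.
  reduce S modulo (h_1, h_2):
  remainder 1/4*x_1*x_2 + 2*x_2 ≠ 0; add k_3 = 1/4*x_1*x_2 + 2*x_2 to the basis.

S(h_1,k_3): lcm = x_1**2*x_2. S = -8*x_1*x_2 - x_2**2.
  reduce S modulo (h_1, h_2, k_3):
  remainder -x_2**2 + 64*x_2 ≠ 0; add k_4 = -x_2**2 + 64*x_2 to the basis.

The other S-polynomials (S(h_2,k_3), S(h_1,k_4), S(h_2,k_4), S(k_3,k_4)) all reduce to 0 modulo the current basis, so we have a Gröbner basis.
Inter-reduce: drop elements whose leading term is divisible by another's, tail-reduce, and make monic.
Reduced Gröbner basis: {x_1**2 - x_2, x_1*x_2 + 8*x_2, x_2**2 - 64*x_2}.

Same reduced basis, so the two generating sets span the same ideal.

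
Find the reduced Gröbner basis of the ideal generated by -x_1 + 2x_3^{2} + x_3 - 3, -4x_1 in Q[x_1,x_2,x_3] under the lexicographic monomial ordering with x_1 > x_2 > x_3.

G = {x_1, x_3^{2} + \tfrac{1}{2}x_3 - \tfrac{3}{2}}

f_1 = -x_1 + 2x_3^{2} + x_3 - 3, LT = x_1.
f_2 = -4x_1, LT = x_1.

S(f_1,f_2): lcm = x_1. S = -2x_3^{2} - x_3 + 3.
  leading term x_3^{2}: no divisor's leading term divides it; move -2x_3^{2} to the remainder.
  leading term x_3: no divisor's leading term divides it; move -x_3 to the remainder.
  leading term 1: no divisor's leading term divides it; move 3 to the remainder.
  remainder -2x_3^{2} - x_3 + 3 ≠ 0; add g_3 = -2x_3^{2} - x_3 + 3 to the basis.

The other S-polynomials (S(f_1,g_3), S(f_2,g_3)) all reduce to 0 modulo the current basis, so we have a Gröbner basis.
Inter-reduce: drop elements whose leading term is divisible by another's, tail-reduce, and make monic.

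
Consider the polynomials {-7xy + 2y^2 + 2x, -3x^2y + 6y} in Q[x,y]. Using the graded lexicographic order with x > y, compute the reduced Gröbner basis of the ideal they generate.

f_1 = -7xy + 2y^2 + 2x, LT = xy.
f_2 = -3x^2y + 6y, LT = x^2y.

S(f_1,f_2): lcm = x^2y. S = -2/7xy^2 - 2/7x^2 + 2y.
  reduce S modulo (f_1, f_2):
  remainder -4/49y^3 - 2/7x^2 - 8/343y^2 - 8/343x + 2y ≠ 0; add g_3 = -4/49y^3 - 2/7x^2 - 8/343y^2 - 8/343x + 2y to the basis.

S(f_1,g_3): lcm = xy^3. S = -2/7y^4 - 7/2x^3 - 4/7xy^2 - 2/7x^2 + 49/2xy.
  reduce S modulo (f_1, f_2, g_3):
  remainder -7/2x^3 + 7x ≠ 0; add g_4 = -7/2x^3 + 7x to the basis.

The other S-polynomials (S(f_2,g_3), S(f_1,g_4), S(f_2,g_4), S(g_3,g_4)) all reduce to 0 modulo the current basis, so we have a Gröbner basis.
Inter-reduce: drop elements whose leading term is divisible by another's, tail-reduce, and make monic.

G = {x^3 - 2x, y^3 + 7/2x^2 + 2/7y^2 + 2/7x - 49/2y, xy - 2/7y^2 - 2/7x}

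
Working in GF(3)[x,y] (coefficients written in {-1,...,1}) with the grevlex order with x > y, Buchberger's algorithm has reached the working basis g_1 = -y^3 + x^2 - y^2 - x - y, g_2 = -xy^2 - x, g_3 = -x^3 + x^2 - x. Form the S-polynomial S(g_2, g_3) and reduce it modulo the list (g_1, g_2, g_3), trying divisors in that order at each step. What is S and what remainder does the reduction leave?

lcm(LM(g_2), LM(g_3)) = x^3y^2.
S = (lcm/LT(g_2))·g_2 − (lcm/LT(g_3))·g_3 = x^2y^2 + x^3 - xy^2.
Reduce S modulo (g_1, g_2, g_3) in that order:
  leading term x^2y^2: subtract (-x)·g_2 from x^2y^2 + x^3 - xy^2 → x^3 - xy^2 - x^2
  leading term x^3: subtract (-1)·g_3 from x^3 - xy^2 - x^2 → -xy^2 - x
  leading term xy^2: subtract (1)·g_2 from -xy^2 - x → 0
The remainder is 0, so this S-polynomial contributes no new basis element.

S(g_2, g_3) = x^2y^2 + x^3 - xy^2; remainder on division = 0.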